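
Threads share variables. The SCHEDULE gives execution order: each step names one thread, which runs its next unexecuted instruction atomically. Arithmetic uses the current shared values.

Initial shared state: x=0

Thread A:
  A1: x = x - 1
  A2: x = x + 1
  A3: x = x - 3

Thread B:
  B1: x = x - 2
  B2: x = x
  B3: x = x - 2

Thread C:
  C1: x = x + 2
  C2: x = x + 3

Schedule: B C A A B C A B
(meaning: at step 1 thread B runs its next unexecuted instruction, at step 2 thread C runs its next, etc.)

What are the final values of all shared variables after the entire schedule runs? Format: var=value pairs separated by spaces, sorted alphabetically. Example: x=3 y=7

Step 1: thread B executes B1 (x = x - 2). Shared: x=-2. PCs: A@0 B@1 C@0
Step 2: thread C executes C1 (x = x + 2). Shared: x=0. PCs: A@0 B@1 C@1
Step 3: thread A executes A1 (x = x - 1). Shared: x=-1. PCs: A@1 B@1 C@1
Step 4: thread A executes A2 (x = x + 1). Shared: x=0. PCs: A@2 B@1 C@1
Step 5: thread B executes B2 (x = x). Shared: x=0. PCs: A@2 B@2 C@1
Step 6: thread C executes C2 (x = x + 3). Shared: x=3. PCs: A@2 B@2 C@2
Step 7: thread A executes A3 (x = x - 3). Shared: x=0. PCs: A@3 B@2 C@2
Step 8: thread B executes B3 (x = x - 2). Shared: x=-2. PCs: A@3 B@3 C@2

Answer: x=-2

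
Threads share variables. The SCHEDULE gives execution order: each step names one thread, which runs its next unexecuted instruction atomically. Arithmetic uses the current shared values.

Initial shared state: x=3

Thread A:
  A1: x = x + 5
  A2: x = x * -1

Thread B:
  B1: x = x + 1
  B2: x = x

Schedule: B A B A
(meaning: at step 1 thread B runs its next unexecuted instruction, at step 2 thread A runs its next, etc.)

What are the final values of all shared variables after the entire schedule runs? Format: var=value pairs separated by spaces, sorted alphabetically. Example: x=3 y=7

Answer: x=-9

Derivation:
Step 1: thread B executes B1 (x = x + 1). Shared: x=4. PCs: A@0 B@1
Step 2: thread A executes A1 (x = x + 5). Shared: x=9. PCs: A@1 B@1
Step 3: thread B executes B2 (x = x). Shared: x=9. PCs: A@1 B@2
Step 4: thread A executes A2 (x = x * -1). Shared: x=-9. PCs: A@2 B@2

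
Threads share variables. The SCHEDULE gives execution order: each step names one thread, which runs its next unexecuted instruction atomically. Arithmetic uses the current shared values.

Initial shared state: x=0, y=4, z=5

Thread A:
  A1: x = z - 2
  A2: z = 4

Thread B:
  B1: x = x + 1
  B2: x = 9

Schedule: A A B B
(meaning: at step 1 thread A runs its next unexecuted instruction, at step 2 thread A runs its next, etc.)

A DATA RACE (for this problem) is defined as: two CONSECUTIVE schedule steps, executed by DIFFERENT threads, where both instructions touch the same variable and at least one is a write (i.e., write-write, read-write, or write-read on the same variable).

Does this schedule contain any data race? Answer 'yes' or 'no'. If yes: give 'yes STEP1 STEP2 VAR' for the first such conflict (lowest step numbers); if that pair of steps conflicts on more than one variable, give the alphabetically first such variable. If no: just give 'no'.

Answer: no

Derivation:
Steps 1,2: same thread (A). No race.
Steps 2,3: A(r=-,w=z) vs B(r=x,w=x). No conflict.
Steps 3,4: same thread (B). No race.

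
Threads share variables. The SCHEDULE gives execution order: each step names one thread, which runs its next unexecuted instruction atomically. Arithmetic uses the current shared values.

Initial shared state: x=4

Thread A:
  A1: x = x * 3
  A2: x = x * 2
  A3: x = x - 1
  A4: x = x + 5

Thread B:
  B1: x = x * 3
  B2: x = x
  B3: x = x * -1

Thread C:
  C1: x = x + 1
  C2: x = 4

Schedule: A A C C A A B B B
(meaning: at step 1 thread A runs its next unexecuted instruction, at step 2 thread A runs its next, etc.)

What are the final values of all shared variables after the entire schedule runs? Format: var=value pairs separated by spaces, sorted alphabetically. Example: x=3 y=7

Answer: x=-24

Derivation:
Step 1: thread A executes A1 (x = x * 3). Shared: x=12. PCs: A@1 B@0 C@0
Step 2: thread A executes A2 (x = x * 2). Shared: x=24. PCs: A@2 B@0 C@0
Step 3: thread C executes C1 (x = x + 1). Shared: x=25. PCs: A@2 B@0 C@1
Step 4: thread C executes C2 (x = 4). Shared: x=4. PCs: A@2 B@0 C@2
Step 5: thread A executes A3 (x = x - 1). Shared: x=3. PCs: A@3 B@0 C@2
Step 6: thread A executes A4 (x = x + 5). Shared: x=8. PCs: A@4 B@0 C@2
Step 7: thread B executes B1 (x = x * 3). Shared: x=24. PCs: A@4 B@1 C@2
Step 8: thread B executes B2 (x = x). Shared: x=24. PCs: A@4 B@2 C@2
Step 9: thread B executes B3 (x = x * -1). Shared: x=-24. PCs: A@4 B@3 C@2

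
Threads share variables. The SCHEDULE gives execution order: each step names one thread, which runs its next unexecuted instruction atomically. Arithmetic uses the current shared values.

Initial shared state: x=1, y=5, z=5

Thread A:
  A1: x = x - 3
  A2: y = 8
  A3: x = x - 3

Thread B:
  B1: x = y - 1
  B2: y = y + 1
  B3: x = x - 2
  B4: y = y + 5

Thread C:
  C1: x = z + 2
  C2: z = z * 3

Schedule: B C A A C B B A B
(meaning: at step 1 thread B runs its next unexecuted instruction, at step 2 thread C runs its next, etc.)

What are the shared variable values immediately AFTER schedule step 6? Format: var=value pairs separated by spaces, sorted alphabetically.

Answer: x=4 y=9 z=15

Derivation:
Step 1: thread B executes B1 (x = y - 1). Shared: x=4 y=5 z=5. PCs: A@0 B@1 C@0
Step 2: thread C executes C1 (x = z + 2). Shared: x=7 y=5 z=5. PCs: A@0 B@1 C@1
Step 3: thread A executes A1 (x = x - 3). Shared: x=4 y=5 z=5. PCs: A@1 B@1 C@1
Step 4: thread A executes A2 (y = 8). Shared: x=4 y=8 z=5. PCs: A@2 B@1 C@1
Step 5: thread C executes C2 (z = z * 3). Shared: x=4 y=8 z=15. PCs: A@2 B@1 C@2
Step 6: thread B executes B2 (y = y + 1). Shared: x=4 y=9 z=15. PCs: A@2 B@2 C@2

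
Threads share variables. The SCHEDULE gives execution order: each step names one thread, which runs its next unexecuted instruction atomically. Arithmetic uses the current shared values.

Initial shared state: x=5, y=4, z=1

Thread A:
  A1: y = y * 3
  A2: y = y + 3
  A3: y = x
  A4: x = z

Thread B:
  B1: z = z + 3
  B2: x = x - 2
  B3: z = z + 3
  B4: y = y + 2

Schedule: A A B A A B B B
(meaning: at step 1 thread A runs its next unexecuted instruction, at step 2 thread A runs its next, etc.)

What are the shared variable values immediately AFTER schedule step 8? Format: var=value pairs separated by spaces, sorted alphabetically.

Answer: x=2 y=7 z=7

Derivation:
Step 1: thread A executes A1 (y = y * 3). Shared: x=5 y=12 z=1. PCs: A@1 B@0
Step 2: thread A executes A2 (y = y + 3). Shared: x=5 y=15 z=1. PCs: A@2 B@0
Step 3: thread B executes B1 (z = z + 3). Shared: x=5 y=15 z=4. PCs: A@2 B@1
Step 4: thread A executes A3 (y = x). Shared: x=5 y=5 z=4. PCs: A@3 B@1
Step 5: thread A executes A4 (x = z). Shared: x=4 y=5 z=4. PCs: A@4 B@1
Step 6: thread B executes B2 (x = x - 2). Shared: x=2 y=5 z=4. PCs: A@4 B@2
Step 7: thread B executes B3 (z = z + 3). Shared: x=2 y=5 z=7. PCs: A@4 B@3
Step 8: thread B executes B4 (y = y + 2). Shared: x=2 y=7 z=7. PCs: A@4 B@4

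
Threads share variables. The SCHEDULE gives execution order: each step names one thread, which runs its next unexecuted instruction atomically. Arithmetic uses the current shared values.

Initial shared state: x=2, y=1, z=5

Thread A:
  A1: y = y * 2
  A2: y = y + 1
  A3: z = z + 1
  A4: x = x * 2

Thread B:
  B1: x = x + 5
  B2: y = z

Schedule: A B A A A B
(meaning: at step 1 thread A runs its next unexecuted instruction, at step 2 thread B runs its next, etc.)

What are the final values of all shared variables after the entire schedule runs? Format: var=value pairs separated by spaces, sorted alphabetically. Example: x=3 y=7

Step 1: thread A executes A1 (y = y * 2). Shared: x=2 y=2 z=5. PCs: A@1 B@0
Step 2: thread B executes B1 (x = x + 5). Shared: x=7 y=2 z=5. PCs: A@1 B@1
Step 3: thread A executes A2 (y = y + 1). Shared: x=7 y=3 z=5. PCs: A@2 B@1
Step 4: thread A executes A3 (z = z + 1). Shared: x=7 y=3 z=6. PCs: A@3 B@1
Step 5: thread A executes A4 (x = x * 2). Shared: x=14 y=3 z=6. PCs: A@4 B@1
Step 6: thread B executes B2 (y = z). Shared: x=14 y=6 z=6. PCs: A@4 B@2

Answer: x=14 y=6 z=6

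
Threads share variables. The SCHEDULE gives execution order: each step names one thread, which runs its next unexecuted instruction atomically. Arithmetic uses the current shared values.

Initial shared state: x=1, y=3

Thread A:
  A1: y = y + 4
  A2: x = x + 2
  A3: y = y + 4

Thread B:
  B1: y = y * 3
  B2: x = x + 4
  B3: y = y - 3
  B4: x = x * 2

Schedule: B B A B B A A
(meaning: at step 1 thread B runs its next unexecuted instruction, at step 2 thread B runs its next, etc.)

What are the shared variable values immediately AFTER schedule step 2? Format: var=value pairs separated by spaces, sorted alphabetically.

Answer: x=5 y=9

Derivation:
Step 1: thread B executes B1 (y = y * 3). Shared: x=1 y=9. PCs: A@0 B@1
Step 2: thread B executes B2 (x = x + 4). Shared: x=5 y=9. PCs: A@0 B@2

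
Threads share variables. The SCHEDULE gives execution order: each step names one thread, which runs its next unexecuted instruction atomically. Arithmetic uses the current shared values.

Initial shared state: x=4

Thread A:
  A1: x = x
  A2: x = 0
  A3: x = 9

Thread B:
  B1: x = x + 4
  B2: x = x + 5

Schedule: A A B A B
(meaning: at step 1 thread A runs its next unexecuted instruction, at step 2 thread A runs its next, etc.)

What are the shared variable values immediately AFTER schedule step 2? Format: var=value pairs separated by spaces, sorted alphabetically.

Answer: x=0

Derivation:
Step 1: thread A executes A1 (x = x). Shared: x=4. PCs: A@1 B@0
Step 2: thread A executes A2 (x = 0). Shared: x=0. PCs: A@2 B@0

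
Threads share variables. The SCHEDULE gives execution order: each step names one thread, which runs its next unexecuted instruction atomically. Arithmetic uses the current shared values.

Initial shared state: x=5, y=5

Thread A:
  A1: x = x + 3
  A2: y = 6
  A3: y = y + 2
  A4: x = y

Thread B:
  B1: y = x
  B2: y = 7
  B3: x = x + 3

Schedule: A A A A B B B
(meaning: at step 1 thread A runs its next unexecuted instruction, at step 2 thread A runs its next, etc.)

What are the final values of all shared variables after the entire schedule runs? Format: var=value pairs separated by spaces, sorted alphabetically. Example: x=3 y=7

Step 1: thread A executes A1 (x = x + 3). Shared: x=8 y=5. PCs: A@1 B@0
Step 2: thread A executes A2 (y = 6). Shared: x=8 y=6. PCs: A@2 B@0
Step 3: thread A executes A3 (y = y + 2). Shared: x=8 y=8. PCs: A@3 B@0
Step 4: thread A executes A4 (x = y). Shared: x=8 y=8. PCs: A@4 B@0
Step 5: thread B executes B1 (y = x). Shared: x=8 y=8. PCs: A@4 B@1
Step 6: thread B executes B2 (y = 7). Shared: x=8 y=7. PCs: A@4 B@2
Step 7: thread B executes B3 (x = x + 3). Shared: x=11 y=7. PCs: A@4 B@3

Answer: x=11 y=7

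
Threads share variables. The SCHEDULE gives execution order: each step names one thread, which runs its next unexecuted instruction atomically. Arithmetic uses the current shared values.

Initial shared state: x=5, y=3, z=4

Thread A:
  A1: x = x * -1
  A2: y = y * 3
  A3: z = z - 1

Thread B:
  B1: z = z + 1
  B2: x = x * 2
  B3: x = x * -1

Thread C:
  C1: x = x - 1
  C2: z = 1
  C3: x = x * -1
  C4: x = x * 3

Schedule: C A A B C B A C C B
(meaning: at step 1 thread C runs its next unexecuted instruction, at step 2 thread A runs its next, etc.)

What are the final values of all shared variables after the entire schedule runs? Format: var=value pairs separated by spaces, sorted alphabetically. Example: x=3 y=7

Step 1: thread C executes C1 (x = x - 1). Shared: x=4 y=3 z=4. PCs: A@0 B@0 C@1
Step 2: thread A executes A1 (x = x * -1). Shared: x=-4 y=3 z=4. PCs: A@1 B@0 C@1
Step 3: thread A executes A2 (y = y * 3). Shared: x=-4 y=9 z=4. PCs: A@2 B@0 C@1
Step 4: thread B executes B1 (z = z + 1). Shared: x=-4 y=9 z=5. PCs: A@2 B@1 C@1
Step 5: thread C executes C2 (z = 1). Shared: x=-4 y=9 z=1. PCs: A@2 B@1 C@2
Step 6: thread B executes B2 (x = x * 2). Shared: x=-8 y=9 z=1. PCs: A@2 B@2 C@2
Step 7: thread A executes A3 (z = z - 1). Shared: x=-8 y=9 z=0. PCs: A@3 B@2 C@2
Step 8: thread C executes C3 (x = x * -1). Shared: x=8 y=9 z=0. PCs: A@3 B@2 C@3
Step 9: thread C executes C4 (x = x * 3). Shared: x=24 y=9 z=0. PCs: A@3 B@2 C@4
Step 10: thread B executes B3 (x = x * -1). Shared: x=-24 y=9 z=0. PCs: A@3 B@3 C@4

Answer: x=-24 y=9 z=0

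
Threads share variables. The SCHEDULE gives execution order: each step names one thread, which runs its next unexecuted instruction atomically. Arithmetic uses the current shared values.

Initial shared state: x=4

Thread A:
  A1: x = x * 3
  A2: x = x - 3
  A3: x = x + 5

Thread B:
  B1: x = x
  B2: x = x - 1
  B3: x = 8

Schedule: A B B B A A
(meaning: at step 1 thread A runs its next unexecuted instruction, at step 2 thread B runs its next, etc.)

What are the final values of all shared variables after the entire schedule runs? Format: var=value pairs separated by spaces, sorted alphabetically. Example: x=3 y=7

Answer: x=10

Derivation:
Step 1: thread A executes A1 (x = x * 3). Shared: x=12. PCs: A@1 B@0
Step 2: thread B executes B1 (x = x). Shared: x=12. PCs: A@1 B@1
Step 3: thread B executes B2 (x = x - 1). Shared: x=11. PCs: A@1 B@2
Step 4: thread B executes B3 (x = 8). Shared: x=8. PCs: A@1 B@3
Step 5: thread A executes A2 (x = x - 3). Shared: x=5. PCs: A@2 B@3
Step 6: thread A executes A3 (x = x + 5). Shared: x=10. PCs: A@3 B@3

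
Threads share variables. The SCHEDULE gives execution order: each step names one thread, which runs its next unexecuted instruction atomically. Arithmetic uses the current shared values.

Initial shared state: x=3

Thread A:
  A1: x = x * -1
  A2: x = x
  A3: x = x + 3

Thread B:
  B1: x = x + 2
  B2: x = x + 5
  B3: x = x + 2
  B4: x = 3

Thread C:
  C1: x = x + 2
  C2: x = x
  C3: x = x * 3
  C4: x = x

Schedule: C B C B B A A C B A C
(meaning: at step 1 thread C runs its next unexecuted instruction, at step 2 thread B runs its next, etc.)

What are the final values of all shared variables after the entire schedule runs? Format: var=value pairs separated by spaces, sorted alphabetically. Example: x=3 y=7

Step 1: thread C executes C1 (x = x + 2). Shared: x=5. PCs: A@0 B@0 C@1
Step 2: thread B executes B1 (x = x + 2). Shared: x=7. PCs: A@0 B@1 C@1
Step 3: thread C executes C2 (x = x). Shared: x=7. PCs: A@0 B@1 C@2
Step 4: thread B executes B2 (x = x + 5). Shared: x=12. PCs: A@0 B@2 C@2
Step 5: thread B executes B3 (x = x + 2). Shared: x=14. PCs: A@0 B@3 C@2
Step 6: thread A executes A1 (x = x * -1). Shared: x=-14. PCs: A@1 B@3 C@2
Step 7: thread A executes A2 (x = x). Shared: x=-14. PCs: A@2 B@3 C@2
Step 8: thread C executes C3 (x = x * 3). Shared: x=-42. PCs: A@2 B@3 C@3
Step 9: thread B executes B4 (x = 3). Shared: x=3. PCs: A@2 B@4 C@3
Step 10: thread A executes A3 (x = x + 3). Shared: x=6. PCs: A@3 B@4 C@3
Step 11: thread C executes C4 (x = x). Shared: x=6. PCs: A@3 B@4 C@4

Answer: x=6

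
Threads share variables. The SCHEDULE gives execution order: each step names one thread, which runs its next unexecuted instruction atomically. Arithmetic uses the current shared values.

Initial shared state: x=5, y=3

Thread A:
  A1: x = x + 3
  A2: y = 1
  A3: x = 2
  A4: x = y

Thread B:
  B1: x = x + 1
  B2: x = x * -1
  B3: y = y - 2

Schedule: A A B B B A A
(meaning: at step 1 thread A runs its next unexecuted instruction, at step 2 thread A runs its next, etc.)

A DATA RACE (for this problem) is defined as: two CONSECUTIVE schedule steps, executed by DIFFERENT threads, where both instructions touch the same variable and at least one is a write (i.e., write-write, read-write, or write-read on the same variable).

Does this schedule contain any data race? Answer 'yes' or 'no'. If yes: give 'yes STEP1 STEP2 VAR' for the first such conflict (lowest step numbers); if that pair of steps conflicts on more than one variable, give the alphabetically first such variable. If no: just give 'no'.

Answer: no

Derivation:
Steps 1,2: same thread (A). No race.
Steps 2,3: A(r=-,w=y) vs B(r=x,w=x). No conflict.
Steps 3,4: same thread (B). No race.
Steps 4,5: same thread (B). No race.
Steps 5,6: B(r=y,w=y) vs A(r=-,w=x). No conflict.
Steps 6,7: same thread (A). No race.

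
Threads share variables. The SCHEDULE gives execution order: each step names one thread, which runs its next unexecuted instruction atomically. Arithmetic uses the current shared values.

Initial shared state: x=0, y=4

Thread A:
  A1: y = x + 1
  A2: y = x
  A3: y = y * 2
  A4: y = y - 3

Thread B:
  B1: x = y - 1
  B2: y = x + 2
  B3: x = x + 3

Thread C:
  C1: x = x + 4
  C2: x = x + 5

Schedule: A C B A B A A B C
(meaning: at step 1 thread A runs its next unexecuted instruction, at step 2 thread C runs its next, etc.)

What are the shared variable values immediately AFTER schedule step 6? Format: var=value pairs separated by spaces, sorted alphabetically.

Step 1: thread A executes A1 (y = x + 1). Shared: x=0 y=1. PCs: A@1 B@0 C@0
Step 2: thread C executes C1 (x = x + 4). Shared: x=4 y=1. PCs: A@1 B@0 C@1
Step 3: thread B executes B1 (x = y - 1). Shared: x=0 y=1. PCs: A@1 B@1 C@1
Step 4: thread A executes A2 (y = x). Shared: x=0 y=0. PCs: A@2 B@1 C@1
Step 5: thread B executes B2 (y = x + 2). Shared: x=0 y=2. PCs: A@2 B@2 C@1
Step 6: thread A executes A3 (y = y * 2). Shared: x=0 y=4. PCs: A@3 B@2 C@1

Answer: x=0 y=4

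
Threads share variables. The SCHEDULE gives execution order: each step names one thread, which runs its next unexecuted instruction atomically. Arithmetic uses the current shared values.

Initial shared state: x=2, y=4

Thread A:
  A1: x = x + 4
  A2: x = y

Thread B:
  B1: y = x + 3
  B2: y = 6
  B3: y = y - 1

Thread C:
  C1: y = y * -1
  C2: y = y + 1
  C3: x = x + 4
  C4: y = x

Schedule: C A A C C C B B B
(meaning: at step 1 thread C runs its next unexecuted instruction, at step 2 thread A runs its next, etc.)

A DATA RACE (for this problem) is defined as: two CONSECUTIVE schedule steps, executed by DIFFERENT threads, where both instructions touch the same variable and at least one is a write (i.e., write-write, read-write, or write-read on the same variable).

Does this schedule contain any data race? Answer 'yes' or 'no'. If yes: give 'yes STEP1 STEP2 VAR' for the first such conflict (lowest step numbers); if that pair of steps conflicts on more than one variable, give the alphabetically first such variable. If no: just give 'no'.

Steps 1,2: C(r=y,w=y) vs A(r=x,w=x). No conflict.
Steps 2,3: same thread (A). No race.
Steps 3,4: A(x = y) vs C(y = y + 1). RACE on y (R-W).
Steps 4,5: same thread (C). No race.
Steps 5,6: same thread (C). No race.
Steps 6,7: C(y = x) vs B(y = x + 3). RACE on y (W-W).
Steps 7,8: same thread (B). No race.
Steps 8,9: same thread (B). No race.
First conflict at steps 3,4.

Answer: yes 3 4 y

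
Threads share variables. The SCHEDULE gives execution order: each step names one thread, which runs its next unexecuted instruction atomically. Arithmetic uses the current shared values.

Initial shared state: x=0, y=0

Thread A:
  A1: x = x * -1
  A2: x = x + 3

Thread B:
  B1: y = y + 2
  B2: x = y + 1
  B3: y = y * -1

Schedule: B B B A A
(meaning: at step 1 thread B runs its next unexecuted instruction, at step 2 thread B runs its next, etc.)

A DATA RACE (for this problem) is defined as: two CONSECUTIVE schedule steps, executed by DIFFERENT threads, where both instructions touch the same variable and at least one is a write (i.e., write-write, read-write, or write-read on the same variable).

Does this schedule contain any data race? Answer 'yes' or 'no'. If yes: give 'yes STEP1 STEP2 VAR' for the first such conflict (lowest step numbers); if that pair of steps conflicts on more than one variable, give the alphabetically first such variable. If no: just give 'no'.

Steps 1,2: same thread (B). No race.
Steps 2,3: same thread (B). No race.
Steps 3,4: B(r=y,w=y) vs A(r=x,w=x). No conflict.
Steps 4,5: same thread (A). No race.

Answer: no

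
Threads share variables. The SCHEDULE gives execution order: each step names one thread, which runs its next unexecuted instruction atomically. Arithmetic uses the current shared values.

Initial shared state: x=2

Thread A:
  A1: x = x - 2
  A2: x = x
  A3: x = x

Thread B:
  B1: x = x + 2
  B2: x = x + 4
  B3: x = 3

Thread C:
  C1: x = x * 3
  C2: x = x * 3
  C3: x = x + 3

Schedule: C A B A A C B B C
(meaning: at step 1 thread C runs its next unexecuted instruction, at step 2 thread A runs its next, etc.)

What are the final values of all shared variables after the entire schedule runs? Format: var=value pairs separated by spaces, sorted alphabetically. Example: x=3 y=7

Step 1: thread C executes C1 (x = x * 3). Shared: x=6. PCs: A@0 B@0 C@1
Step 2: thread A executes A1 (x = x - 2). Shared: x=4. PCs: A@1 B@0 C@1
Step 3: thread B executes B1 (x = x + 2). Shared: x=6. PCs: A@1 B@1 C@1
Step 4: thread A executes A2 (x = x). Shared: x=6. PCs: A@2 B@1 C@1
Step 5: thread A executes A3 (x = x). Shared: x=6. PCs: A@3 B@1 C@1
Step 6: thread C executes C2 (x = x * 3). Shared: x=18. PCs: A@3 B@1 C@2
Step 7: thread B executes B2 (x = x + 4). Shared: x=22. PCs: A@3 B@2 C@2
Step 8: thread B executes B3 (x = 3). Shared: x=3. PCs: A@3 B@3 C@2
Step 9: thread C executes C3 (x = x + 3). Shared: x=6. PCs: A@3 B@3 C@3

Answer: x=6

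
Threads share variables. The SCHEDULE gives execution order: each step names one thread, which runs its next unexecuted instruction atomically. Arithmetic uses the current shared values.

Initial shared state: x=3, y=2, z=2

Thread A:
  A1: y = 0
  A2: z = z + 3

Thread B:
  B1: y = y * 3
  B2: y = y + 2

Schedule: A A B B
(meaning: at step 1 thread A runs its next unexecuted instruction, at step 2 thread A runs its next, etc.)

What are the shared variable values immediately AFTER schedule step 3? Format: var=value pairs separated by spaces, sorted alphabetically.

Answer: x=3 y=0 z=5

Derivation:
Step 1: thread A executes A1 (y = 0). Shared: x=3 y=0 z=2. PCs: A@1 B@0
Step 2: thread A executes A2 (z = z + 3). Shared: x=3 y=0 z=5. PCs: A@2 B@0
Step 3: thread B executes B1 (y = y * 3). Shared: x=3 y=0 z=5. PCs: A@2 B@1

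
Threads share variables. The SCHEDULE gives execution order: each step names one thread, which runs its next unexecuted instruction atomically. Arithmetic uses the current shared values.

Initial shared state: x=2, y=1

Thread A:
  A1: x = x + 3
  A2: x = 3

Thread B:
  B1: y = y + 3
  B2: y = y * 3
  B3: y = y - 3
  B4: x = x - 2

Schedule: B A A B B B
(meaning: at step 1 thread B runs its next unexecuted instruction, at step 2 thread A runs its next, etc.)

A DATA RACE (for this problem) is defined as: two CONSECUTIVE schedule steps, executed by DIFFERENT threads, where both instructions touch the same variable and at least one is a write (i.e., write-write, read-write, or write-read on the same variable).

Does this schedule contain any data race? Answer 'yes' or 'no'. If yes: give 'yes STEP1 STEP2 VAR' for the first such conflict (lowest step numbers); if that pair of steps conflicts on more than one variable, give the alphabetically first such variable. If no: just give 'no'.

Steps 1,2: B(r=y,w=y) vs A(r=x,w=x). No conflict.
Steps 2,3: same thread (A). No race.
Steps 3,4: A(r=-,w=x) vs B(r=y,w=y). No conflict.
Steps 4,5: same thread (B). No race.
Steps 5,6: same thread (B). No race.

Answer: no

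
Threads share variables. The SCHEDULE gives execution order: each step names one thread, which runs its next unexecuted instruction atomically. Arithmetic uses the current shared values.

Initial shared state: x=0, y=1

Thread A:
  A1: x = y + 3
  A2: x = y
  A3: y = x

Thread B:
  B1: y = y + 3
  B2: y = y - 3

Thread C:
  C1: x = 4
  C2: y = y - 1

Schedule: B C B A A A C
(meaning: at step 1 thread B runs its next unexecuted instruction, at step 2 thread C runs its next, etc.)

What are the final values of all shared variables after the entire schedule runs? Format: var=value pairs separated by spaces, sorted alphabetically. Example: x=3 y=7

Step 1: thread B executes B1 (y = y + 3). Shared: x=0 y=4. PCs: A@0 B@1 C@0
Step 2: thread C executes C1 (x = 4). Shared: x=4 y=4. PCs: A@0 B@1 C@1
Step 3: thread B executes B2 (y = y - 3). Shared: x=4 y=1. PCs: A@0 B@2 C@1
Step 4: thread A executes A1 (x = y + 3). Shared: x=4 y=1. PCs: A@1 B@2 C@1
Step 5: thread A executes A2 (x = y). Shared: x=1 y=1. PCs: A@2 B@2 C@1
Step 6: thread A executes A3 (y = x). Shared: x=1 y=1. PCs: A@3 B@2 C@1
Step 7: thread C executes C2 (y = y - 1). Shared: x=1 y=0. PCs: A@3 B@2 C@2

Answer: x=1 y=0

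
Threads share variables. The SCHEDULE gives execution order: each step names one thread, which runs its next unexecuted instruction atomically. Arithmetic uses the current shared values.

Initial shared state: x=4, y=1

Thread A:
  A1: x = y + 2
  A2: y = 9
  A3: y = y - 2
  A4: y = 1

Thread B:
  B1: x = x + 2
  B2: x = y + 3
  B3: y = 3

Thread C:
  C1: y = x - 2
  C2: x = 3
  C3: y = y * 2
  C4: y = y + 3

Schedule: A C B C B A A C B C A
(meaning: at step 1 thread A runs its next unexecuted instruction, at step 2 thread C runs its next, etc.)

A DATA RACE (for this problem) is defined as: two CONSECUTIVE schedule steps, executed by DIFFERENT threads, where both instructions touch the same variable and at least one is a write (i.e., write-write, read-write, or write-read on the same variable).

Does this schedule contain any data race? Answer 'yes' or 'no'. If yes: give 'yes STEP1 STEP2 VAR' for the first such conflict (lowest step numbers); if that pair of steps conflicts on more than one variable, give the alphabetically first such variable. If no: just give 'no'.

Answer: yes 1 2 x

Derivation:
Steps 1,2: A(x = y + 2) vs C(y = x - 2). RACE on x (W-R), y (R-W). Multiple vars; alphabetically first is x.
Steps 2,3: C(y = x - 2) vs B(x = x + 2). RACE on x (R-W).
Steps 3,4: B(x = x + 2) vs C(x = 3). RACE on x (W-W).
Steps 4,5: C(x = 3) vs B(x = y + 3). RACE on x (W-W).
Steps 5,6: B(x = y + 3) vs A(y = 9). RACE on y (R-W).
Steps 6,7: same thread (A). No race.
Steps 7,8: A(y = y - 2) vs C(y = y * 2). RACE on y (W-W).
Steps 8,9: C(y = y * 2) vs B(y = 3). RACE on y (W-W).
Steps 9,10: B(y = 3) vs C(y = y + 3). RACE on y (W-W).
Steps 10,11: C(y = y + 3) vs A(y = 1). RACE on y (W-W).
First conflict at steps 1,2.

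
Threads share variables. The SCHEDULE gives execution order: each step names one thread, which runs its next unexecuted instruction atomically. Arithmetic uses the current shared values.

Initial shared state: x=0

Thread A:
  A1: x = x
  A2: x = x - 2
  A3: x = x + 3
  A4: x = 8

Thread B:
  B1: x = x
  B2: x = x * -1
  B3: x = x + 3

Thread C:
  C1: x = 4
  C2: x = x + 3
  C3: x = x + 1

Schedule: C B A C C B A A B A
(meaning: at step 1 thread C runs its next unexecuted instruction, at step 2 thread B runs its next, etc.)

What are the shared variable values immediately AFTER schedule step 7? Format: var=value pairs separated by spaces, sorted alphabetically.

Step 1: thread C executes C1 (x = 4). Shared: x=4. PCs: A@0 B@0 C@1
Step 2: thread B executes B1 (x = x). Shared: x=4. PCs: A@0 B@1 C@1
Step 3: thread A executes A1 (x = x). Shared: x=4. PCs: A@1 B@1 C@1
Step 4: thread C executes C2 (x = x + 3). Shared: x=7. PCs: A@1 B@1 C@2
Step 5: thread C executes C3 (x = x + 1). Shared: x=8. PCs: A@1 B@1 C@3
Step 6: thread B executes B2 (x = x * -1). Shared: x=-8. PCs: A@1 B@2 C@3
Step 7: thread A executes A2 (x = x - 2). Shared: x=-10. PCs: A@2 B@2 C@3

Answer: x=-10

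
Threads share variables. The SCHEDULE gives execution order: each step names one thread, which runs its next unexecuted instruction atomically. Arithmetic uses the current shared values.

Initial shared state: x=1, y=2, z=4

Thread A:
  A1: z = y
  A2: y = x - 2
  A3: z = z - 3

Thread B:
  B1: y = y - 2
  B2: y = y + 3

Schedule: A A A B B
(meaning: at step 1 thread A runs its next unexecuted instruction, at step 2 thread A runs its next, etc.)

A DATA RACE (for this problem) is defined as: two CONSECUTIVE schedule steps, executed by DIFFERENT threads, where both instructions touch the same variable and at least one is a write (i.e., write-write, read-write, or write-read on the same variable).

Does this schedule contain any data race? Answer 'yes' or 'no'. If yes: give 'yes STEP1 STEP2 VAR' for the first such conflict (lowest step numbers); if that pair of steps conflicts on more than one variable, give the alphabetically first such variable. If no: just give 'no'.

Steps 1,2: same thread (A). No race.
Steps 2,3: same thread (A). No race.
Steps 3,4: A(r=z,w=z) vs B(r=y,w=y). No conflict.
Steps 4,5: same thread (B). No race.

Answer: no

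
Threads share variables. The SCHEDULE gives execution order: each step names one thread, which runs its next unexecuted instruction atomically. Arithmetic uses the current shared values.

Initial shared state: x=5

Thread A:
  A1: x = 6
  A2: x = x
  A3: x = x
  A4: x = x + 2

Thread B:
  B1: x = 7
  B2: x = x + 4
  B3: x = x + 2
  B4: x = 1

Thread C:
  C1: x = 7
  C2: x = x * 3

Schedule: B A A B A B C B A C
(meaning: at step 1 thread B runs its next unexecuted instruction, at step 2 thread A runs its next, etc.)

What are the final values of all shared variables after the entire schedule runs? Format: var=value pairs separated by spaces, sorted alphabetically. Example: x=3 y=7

Step 1: thread B executes B1 (x = 7). Shared: x=7. PCs: A@0 B@1 C@0
Step 2: thread A executes A1 (x = 6). Shared: x=6. PCs: A@1 B@1 C@0
Step 3: thread A executes A2 (x = x). Shared: x=6. PCs: A@2 B@1 C@0
Step 4: thread B executes B2 (x = x + 4). Shared: x=10. PCs: A@2 B@2 C@0
Step 5: thread A executes A3 (x = x). Shared: x=10. PCs: A@3 B@2 C@0
Step 6: thread B executes B3 (x = x + 2). Shared: x=12. PCs: A@3 B@3 C@0
Step 7: thread C executes C1 (x = 7). Shared: x=7. PCs: A@3 B@3 C@1
Step 8: thread B executes B4 (x = 1). Shared: x=1. PCs: A@3 B@4 C@1
Step 9: thread A executes A4 (x = x + 2). Shared: x=3. PCs: A@4 B@4 C@1
Step 10: thread C executes C2 (x = x * 3). Shared: x=9. PCs: A@4 B@4 C@2

Answer: x=9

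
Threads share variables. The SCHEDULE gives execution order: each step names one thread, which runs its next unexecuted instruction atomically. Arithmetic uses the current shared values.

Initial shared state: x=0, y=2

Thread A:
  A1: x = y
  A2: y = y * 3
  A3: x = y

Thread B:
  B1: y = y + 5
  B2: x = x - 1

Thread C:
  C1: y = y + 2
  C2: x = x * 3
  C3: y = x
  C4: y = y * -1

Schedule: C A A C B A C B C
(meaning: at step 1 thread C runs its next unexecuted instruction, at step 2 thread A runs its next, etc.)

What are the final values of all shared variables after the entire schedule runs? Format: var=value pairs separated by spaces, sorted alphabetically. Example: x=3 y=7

Step 1: thread C executes C1 (y = y + 2). Shared: x=0 y=4. PCs: A@0 B@0 C@1
Step 2: thread A executes A1 (x = y). Shared: x=4 y=4. PCs: A@1 B@0 C@1
Step 3: thread A executes A2 (y = y * 3). Shared: x=4 y=12. PCs: A@2 B@0 C@1
Step 4: thread C executes C2 (x = x * 3). Shared: x=12 y=12. PCs: A@2 B@0 C@2
Step 5: thread B executes B1 (y = y + 5). Shared: x=12 y=17. PCs: A@2 B@1 C@2
Step 6: thread A executes A3 (x = y). Shared: x=17 y=17. PCs: A@3 B@1 C@2
Step 7: thread C executes C3 (y = x). Shared: x=17 y=17. PCs: A@3 B@1 C@3
Step 8: thread B executes B2 (x = x - 1). Shared: x=16 y=17. PCs: A@3 B@2 C@3
Step 9: thread C executes C4 (y = y * -1). Shared: x=16 y=-17. PCs: A@3 B@2 C@4

Answer: x=16 y=-17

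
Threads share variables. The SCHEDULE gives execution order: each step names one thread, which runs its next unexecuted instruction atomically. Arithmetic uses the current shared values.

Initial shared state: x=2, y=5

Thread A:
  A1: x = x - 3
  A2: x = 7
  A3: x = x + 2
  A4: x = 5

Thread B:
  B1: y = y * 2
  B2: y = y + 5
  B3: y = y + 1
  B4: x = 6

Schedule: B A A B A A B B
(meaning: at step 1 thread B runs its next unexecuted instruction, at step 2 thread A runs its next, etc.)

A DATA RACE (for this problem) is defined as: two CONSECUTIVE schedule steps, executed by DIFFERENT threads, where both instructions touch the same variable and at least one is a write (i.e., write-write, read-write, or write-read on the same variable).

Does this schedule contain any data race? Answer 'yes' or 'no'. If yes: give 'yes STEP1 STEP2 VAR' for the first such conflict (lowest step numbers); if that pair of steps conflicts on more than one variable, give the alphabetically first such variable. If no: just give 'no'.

Steps 1,2: B(r=y,w=y) vs A(r=x,w=x). No conflict.
Steps 2,3: same thread (A). No race.
Steps 3,4: A(r=-,w=x) vs B(r=y,w=y). No conflict.
Steps 4,5: B(r=y,w=y) vs A(r=x,w=x). No conflict.
Steps 5,6: same thread (A). No race.
Steps 6,7: A(r=-,w=x) vs B(r=y,w=y). No conflict.
Steps 7,8: same thread (B). No race.

Answer: no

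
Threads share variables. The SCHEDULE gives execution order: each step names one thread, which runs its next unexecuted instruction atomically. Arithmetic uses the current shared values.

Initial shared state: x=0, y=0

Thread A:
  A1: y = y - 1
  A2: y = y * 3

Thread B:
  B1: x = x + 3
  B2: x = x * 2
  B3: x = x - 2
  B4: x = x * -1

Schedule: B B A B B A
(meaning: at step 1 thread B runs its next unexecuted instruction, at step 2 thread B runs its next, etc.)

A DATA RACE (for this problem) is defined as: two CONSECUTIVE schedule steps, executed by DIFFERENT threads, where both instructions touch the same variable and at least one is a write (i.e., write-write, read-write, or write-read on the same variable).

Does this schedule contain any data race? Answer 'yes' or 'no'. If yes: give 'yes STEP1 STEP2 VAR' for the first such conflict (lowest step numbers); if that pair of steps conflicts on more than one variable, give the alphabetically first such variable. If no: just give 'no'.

Answer: no

Derivation:
Steps 1,2: same thread (B). No race.
Steps 2,3: B(r=x,w=x) vs A(r=y,w=y). No conflict.
Steps 3,4: A(r=y,w=y) vs B(r=x,w=x). No conflict.
Steps 4,5: same thread (B). No race.
Steps 5,6: B(r=x,w=x) vs A(r=y,w=y). No conflict.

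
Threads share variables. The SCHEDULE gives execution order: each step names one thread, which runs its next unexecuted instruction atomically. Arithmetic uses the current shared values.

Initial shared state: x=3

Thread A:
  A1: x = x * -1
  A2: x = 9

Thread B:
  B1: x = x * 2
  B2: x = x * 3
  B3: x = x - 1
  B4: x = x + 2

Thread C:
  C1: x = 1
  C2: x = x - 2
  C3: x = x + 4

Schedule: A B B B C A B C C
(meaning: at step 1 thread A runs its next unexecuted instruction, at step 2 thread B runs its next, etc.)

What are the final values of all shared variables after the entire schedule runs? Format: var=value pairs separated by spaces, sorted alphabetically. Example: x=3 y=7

Step 1: thread A executes A1 (x = x * -1). Shared: x=-3. PCs: A@1 B@0 C@0
Step 2: thread B executes B1 (x = x * 2). Shared: x=-6. PCs: A@1 B@1 C@0
Step 3: thread B executes B2 (x = x * 3). Shared: x=-18. PCs: A@1 B@2 C@0
Step 4: thread B executes B3 (x = x - 1). Shared: x=-19. PCs: A@1 B@3 C@0
Step 5: thread C executes C1 (x = 1). Shared: x=1. PCs: A@1 B@3 C@1
Step 6: thread A executes A2 (x = 9). Shared: x=9. PCs: A@2 B@3 C@1
Step 7: thread B executes B4 (x = x + 2). Shared: x=11. PCs: A@2 B@4 C@1
Step 8: thread C executes C2 (x = x - 2). Shared: x=9. PCs: A@2 B@4 C@2
Step 9: thread C executes C3 (x = x + 4). Shared: x=13. PCs: A@2 B@4 C@3

Answer: x=13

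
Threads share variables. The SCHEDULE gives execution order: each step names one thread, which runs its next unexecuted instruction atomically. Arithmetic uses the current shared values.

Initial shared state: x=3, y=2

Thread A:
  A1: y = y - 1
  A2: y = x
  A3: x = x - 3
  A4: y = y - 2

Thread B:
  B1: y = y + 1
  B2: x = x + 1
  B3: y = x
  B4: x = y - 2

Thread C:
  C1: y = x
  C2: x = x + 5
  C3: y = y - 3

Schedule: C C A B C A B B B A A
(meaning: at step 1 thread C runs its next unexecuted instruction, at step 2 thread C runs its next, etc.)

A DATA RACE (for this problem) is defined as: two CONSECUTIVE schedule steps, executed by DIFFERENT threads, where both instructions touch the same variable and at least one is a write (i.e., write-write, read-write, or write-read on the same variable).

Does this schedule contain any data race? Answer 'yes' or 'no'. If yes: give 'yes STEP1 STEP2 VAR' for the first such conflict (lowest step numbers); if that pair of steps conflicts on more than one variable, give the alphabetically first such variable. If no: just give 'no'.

Answer: yes 3 4 y

Derivation:
Steps 1,2: same thread (C). No race.
Steps 2,3: C(r=x,w=x) vs A(r=y,w=y). No conflict.
Steps 3,4: A(y = y - 1) vs B(y = y + 1). RACE on y (W-W).
Steps 4,5: B(y = y + 1) vs C(y = y - 3). RACE on y (W-W).
Steps 5,6: C(y = y - 3) vs A(y = x). RACE on y (W-W).
Steps 6,7: A(y = x) vs B(x = x + 1). RACE on x (R-W).
Steps 7,8: same thread (B). No race.
Steps 8,9: same thread (B). No race.
Steps 9,10: B(x = y - 2) vs A(x = x - 3). RACE on x (W-W).
Steps 10,11: same thread (A). No race.
First conflict at steps 3,4.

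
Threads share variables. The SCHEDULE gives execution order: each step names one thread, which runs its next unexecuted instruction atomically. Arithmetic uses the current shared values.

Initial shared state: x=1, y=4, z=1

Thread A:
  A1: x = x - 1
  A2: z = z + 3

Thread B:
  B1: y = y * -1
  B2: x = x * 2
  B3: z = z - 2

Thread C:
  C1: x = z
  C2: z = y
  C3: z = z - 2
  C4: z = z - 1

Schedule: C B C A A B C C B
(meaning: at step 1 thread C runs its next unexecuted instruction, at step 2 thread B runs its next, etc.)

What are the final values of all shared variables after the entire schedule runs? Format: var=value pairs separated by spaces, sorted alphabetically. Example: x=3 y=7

Step 1: thread C executes C1 (x = z). Shared: x=1 y=4 z=1. PCs: A@0 B@0 C@1
Step 2: thread B executes B1 (y = y * -1). Shared: x=1 y=-4 z=1. PCs: A@0 B@1 C@1
Step 3: thread C executes C2 (z = y). Shared: x=1 y=-4 z=-4. PCs: A@0 B@1 C@2
Step 4: thread A executes A1 (x = x - 1). Shared: x=0 y=-4 z=-4. PCs: A@1 B@1 C@2
Step 5: thread A executes A2 (z = z + 3). Shared: x=0 y=-4 z=-1. PCs: A@2 B@1 C@2
Step 6: thread B executes B2 (x = x * 2). Shared: x=0 y=-4 z=-1. PCs: A@2 B@2 C@2
Step 7: thread C executes C3 (z = z - 2). Shared: x=0 y=-4 z=-3. PCs: A@2 B@2 C@3
Step 8: thread C executes C4 (z = z - 1). Shared: x=0 y=-4 z=-4. PCs: A@2 B@2 C@4
Step 9: thread B executes B3 (z = z - 2). Shared: x=0 y=-4 z=-6. PCs: A@2 B@3 C@4

Answer: x=0 y=-4 z=-6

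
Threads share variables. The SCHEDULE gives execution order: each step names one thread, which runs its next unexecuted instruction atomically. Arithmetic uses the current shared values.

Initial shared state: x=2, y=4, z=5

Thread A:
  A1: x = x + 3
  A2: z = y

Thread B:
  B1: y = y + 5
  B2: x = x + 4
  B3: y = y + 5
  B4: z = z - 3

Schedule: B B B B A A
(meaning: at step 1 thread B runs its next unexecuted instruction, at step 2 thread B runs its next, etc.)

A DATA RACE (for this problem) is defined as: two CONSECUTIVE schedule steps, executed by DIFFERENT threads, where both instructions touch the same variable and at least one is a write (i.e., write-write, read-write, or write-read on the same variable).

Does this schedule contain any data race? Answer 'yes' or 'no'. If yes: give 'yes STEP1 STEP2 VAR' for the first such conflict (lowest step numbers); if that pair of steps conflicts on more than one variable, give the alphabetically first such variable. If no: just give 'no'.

Answer: no

Derivation:
Steps 1,2: same thread (B). No race.
Steps 2,3: same thread (B). No race.
Steps 3,4: same thread (B). No race.
Steps 4,5: B(r=z,w=z) vs A(r=x,w=x). No conflict.
Steps 5,6: same thread (A). No race.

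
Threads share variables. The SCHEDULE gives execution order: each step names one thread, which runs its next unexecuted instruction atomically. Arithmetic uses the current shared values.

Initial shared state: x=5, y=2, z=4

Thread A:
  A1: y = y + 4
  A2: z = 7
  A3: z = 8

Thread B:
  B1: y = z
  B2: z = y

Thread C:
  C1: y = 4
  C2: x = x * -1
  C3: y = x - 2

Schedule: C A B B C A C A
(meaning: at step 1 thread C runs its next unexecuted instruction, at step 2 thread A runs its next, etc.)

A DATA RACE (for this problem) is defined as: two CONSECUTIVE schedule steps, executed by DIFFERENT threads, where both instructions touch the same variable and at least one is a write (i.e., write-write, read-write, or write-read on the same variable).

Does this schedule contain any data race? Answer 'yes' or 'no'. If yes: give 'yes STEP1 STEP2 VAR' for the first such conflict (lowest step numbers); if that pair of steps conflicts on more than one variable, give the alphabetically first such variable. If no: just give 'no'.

Answer: yes 1 2 y

Derivation:
Steps 1,2: C(y = 4) vs A(y = y + 4). RACE on y (W-W).
Steps 2,3: A(y = y + 4) vs B(y = z). RACE on y (W-W).
Steps 3,4: same thread (B). No race.
Steps 4,5: B(r=y,w=z) vs C(r=x,w=x). No conflict.
Steps 5,6: C(r=x,w=x) vs A(r=-,w=z). No conflict.
Steps 6,7: A(r=-,w=z) vs C(r=x,w=y). No conflict.
Steps 7,8: C(r=x,w=y) vs A(r=-,w=z). No conflict.
First conflict at steps 1,2.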